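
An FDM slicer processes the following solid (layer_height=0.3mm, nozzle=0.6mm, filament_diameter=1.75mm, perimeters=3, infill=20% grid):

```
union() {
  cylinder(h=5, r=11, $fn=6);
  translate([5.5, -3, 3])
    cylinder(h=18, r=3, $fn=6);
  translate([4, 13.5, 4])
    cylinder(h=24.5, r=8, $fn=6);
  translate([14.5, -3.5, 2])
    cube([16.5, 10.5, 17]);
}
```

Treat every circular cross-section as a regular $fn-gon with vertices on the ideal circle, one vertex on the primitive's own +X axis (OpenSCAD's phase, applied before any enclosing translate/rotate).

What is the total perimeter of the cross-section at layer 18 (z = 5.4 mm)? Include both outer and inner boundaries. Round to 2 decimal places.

At z = 5.4 mm: the cylinder does not reach this height (z outside [0, 5]); the r=3 cylinder at (5.5, -3) gives a regular 6-gon of circumradius 3 (constant along its height) (perimeter = 2·6·3.000·sin(180°/6) = 18.00 mm); the r=8 cylinder at (4, 13.5) gives a regular 6-gon of circumradius 8 (constant along its height) (perimeter = 2·6·8.000·sin(180°/6) = 48.00 mm); the cube at (14.5, -3.5) (footprint 16.5×10.5) is included at this height (perimeter 54.00 mm); Combining (union): the 3 present regions are separate (no shared area or edge), so areas and boundary lengths simply add and each stays a separate island — boundary = 120.00 mm. Overall, the cross-section has 3 separate islands. Total boundary length (outer) = 120.00 mm.

120.00 mm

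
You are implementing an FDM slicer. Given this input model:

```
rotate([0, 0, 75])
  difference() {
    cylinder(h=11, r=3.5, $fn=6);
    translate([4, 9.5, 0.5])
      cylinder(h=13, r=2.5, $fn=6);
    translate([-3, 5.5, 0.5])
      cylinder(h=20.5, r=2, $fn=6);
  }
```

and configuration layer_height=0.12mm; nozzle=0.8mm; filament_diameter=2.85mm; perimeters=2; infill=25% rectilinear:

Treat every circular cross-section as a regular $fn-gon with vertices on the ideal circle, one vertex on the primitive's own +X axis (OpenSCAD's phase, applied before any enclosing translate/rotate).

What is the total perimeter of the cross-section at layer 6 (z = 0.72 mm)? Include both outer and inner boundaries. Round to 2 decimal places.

At z = 0.72 mm: the cylinder: section is a regular 6-gon, circumradius r=3.5 (perimeter = 2·6·3.500·sin(180°/6) = 21.00 mm); the r=2.5 cylinder at (4, 9.5) gives a regular 6-gon of circumradius 2.5 (constant along its height) (perimeter = 2·6·2.500·sin(180°/6) = 15.00 mm); the r=2 cylinder at (-3, 5.5) gives a regular 6-gon of circumradius 2 (constant along its height) (perimeter = 2·6·2.000·sin(180°/6) = 12.00 mm); After the difference (first − rest): starting from the r=3.5 cylinder, the r=2.5 cylinder at (4, 9.5) misses the remaining region (no effect); the r=2 cylinder at (-3, 5.5) misses the remaining region (no effect) — boundary = 21.00 mm; (whole slice rotated 75° about Z — lengths, areas and connectivity unchanged). Overall, the cross-section is a single solid region. Total boundary length (outer) = 21.00 mm.

21.00 mm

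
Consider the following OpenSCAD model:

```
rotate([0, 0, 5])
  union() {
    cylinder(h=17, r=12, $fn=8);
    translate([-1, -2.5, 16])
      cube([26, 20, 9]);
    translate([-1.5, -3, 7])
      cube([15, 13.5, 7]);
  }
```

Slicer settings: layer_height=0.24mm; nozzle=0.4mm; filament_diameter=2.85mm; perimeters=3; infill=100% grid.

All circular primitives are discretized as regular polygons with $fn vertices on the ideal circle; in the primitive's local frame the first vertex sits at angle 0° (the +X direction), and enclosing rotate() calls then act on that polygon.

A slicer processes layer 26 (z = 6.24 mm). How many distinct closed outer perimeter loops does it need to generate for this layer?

At z = 6.24 mm: the r=12 cylinder contributes a regular 8-gon of circumradius 12; the cube at (-1, -2.5) is not intersected at this z (z outside [16, 25]); the cube at (-1.5, -3) does not reach this height (z outside [7, 14]); Taking the union: only the r=12 cylinder is present, so the union is just that shape — 1 connected region; (rotated 5° about Z; rotation is an isometry so areas/perimeters/island counts are preserved). The result has 1 disconnected region.

1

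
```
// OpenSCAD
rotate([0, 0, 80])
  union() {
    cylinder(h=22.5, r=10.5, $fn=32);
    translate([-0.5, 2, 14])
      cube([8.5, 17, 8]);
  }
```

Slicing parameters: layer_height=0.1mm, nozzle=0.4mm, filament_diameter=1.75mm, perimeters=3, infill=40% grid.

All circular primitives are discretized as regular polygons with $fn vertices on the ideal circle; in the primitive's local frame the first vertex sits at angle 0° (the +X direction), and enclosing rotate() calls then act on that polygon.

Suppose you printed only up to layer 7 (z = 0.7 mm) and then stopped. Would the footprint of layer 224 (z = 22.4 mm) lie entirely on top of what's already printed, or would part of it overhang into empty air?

Compare the two slices. At z = 0.7: the r=10.5 cylinder contributes a regular 32-gon of circumradius 10.5 (area = (32/2)·10.500²·sin(360°/32) = 344.14 mm²); the cube at (-0.5, 2) does not reach this height (z outside [14, 22]); Taking the union: only the r=10.5 cylinder is present, so the union is just that shape — area = 344.14 mm²; (whole slice rotated 80° about Z — lengths, areas and connectivity unchanged). At z = 22.4: the cylinder: section is a regular 32-gon, circumradius r=10.5 (area = (32/2)·10.500²·sin(360°/32) = 344.14 mm²); the cube at (-0.5, 2) is not intersected at this z (z outside [14, 22]); Taking the union: only the r=10.5 cylinder is present, so the union is just that shape — area = 344.14 mm²; (whole slice rotated 80° about Z — lengths, areas and connectivity unchanged). Checking containment: the cross-section at z = 22.4 is a subset of the cross-section at z = 0.7.

entirely on top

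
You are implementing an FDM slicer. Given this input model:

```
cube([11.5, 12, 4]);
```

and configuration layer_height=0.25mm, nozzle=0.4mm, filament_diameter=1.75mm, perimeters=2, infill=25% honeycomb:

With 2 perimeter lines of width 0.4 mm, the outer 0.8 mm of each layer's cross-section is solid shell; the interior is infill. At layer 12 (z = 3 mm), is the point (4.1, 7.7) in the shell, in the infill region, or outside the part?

infill

At z = 3 mm: the cube (footprint 11.5×12) is included at this height. Overall, the cross-section is a single solid region. The nearest boundary edge runs (0.00, 12.00)→(0.00, 0.00); distance from the point to it = 4.10 mm. The point is inside the cross-section and 4.10 mm from the nearest boundary — more than the 0.8 mm shell width (2 × 0.4), so it's in the infill interior.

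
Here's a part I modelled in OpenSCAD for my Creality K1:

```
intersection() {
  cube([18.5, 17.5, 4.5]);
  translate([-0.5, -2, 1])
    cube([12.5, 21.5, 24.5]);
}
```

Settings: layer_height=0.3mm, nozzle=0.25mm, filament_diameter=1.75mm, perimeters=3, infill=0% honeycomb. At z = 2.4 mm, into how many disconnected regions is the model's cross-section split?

1

At z = 2.4 mm: the cube is present — its section is the full 18.5×17.5 rectangle; the cube at (-0.5, -2) is present — its section is the full 12.5×21.5 rectangle; After intersecting: the 12.5×21.5 cube at (-0.5, -2) partially overlaps the 18.5×17.5 cube; clipping to the common part keeps 210.00 mm² — 1 connected region. The result has 1 disconnected region.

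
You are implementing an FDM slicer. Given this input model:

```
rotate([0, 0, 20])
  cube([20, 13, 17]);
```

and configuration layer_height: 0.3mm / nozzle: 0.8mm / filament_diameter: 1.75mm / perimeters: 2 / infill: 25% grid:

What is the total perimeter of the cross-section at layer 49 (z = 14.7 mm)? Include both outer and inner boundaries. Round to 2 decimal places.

At z = 14.7 mm: the cube is present — its section is the full 20×13 rectangle (perimeter 66.00 mm); (whole slice rotated 20° about Z — lengths, areas and connectivity unchanged). Overall, the cross-section is a single solid region. Total boundary length (outer) = 66.00 mm.

66.00 mm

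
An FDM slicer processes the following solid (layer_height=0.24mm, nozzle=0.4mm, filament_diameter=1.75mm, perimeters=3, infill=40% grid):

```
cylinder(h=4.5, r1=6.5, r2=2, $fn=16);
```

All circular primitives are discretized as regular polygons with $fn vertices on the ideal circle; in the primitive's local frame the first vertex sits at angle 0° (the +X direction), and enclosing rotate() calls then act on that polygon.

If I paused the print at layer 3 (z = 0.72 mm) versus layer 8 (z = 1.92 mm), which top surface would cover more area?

Layer 3 (z = 0.72): the cone: at t=0.160 of its height the radius interpolates to r₁+(r₂−r₁)t = 5.780, giving a regular 16-gon of that circumradius (area = (16/2)·5.780²·sin(360°/16) = 102.28 mm²). So its area = 102.28 mm². Layer 8 (z = 1.92): the cone (r1=6.5→r2=2) has section circumradius 4.580 here — a regular 16-gon (area = (16/2)·4.580²·sin(360°/16) = 64.22 mm²). So its area = 64.22 mm². Layer 3 is larger (102.28 vs 64.22 mm²).

layer 3 (z = 0.72 mm)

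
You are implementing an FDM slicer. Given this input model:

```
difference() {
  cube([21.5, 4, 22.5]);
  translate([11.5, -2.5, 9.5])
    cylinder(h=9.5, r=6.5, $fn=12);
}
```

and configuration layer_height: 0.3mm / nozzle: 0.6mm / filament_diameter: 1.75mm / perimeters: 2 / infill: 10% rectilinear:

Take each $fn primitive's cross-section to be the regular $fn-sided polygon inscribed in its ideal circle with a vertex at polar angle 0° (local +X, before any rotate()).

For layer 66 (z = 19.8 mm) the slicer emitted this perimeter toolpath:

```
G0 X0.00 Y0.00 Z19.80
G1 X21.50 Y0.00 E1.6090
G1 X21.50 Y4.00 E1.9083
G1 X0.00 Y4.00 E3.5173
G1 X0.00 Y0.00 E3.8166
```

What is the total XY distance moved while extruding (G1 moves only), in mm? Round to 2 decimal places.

Sum the Euclidean lengths of each G1 segment: total = 51.00 mm.

51.00 mm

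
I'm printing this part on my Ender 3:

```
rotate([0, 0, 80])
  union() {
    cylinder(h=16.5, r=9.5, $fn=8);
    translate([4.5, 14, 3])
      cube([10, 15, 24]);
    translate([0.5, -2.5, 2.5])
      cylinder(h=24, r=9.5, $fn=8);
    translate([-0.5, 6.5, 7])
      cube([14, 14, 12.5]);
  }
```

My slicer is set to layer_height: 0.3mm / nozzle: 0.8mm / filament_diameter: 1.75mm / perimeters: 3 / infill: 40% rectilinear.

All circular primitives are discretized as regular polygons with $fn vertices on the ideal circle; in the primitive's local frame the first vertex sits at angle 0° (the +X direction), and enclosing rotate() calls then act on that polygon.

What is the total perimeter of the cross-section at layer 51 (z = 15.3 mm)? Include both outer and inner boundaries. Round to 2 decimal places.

At z = 15.3 mm: the r=9.5 cylinder contributes a regular 8-gon of circumradius 9.5 (perimeter = 2·8·9.500·sin(180°/8) = 58.17 mm); the 10×15 cube at (4.5, 14) contributes its full rectangle (perimeter 50.00 mm); the r=9.5 cylinder at (0.5, -2.5) contributes a regular 8-gon of circumradius 9.5 (perimeter = 2·8·9.500·sin(180°/8) = 58.17 mm); the cube at (-0.5, 6.5) is present — its section is the full 14×14 rectangle (perimeter 56.00 mm); Merging all regions: the regions partially overlap (shared area 279.52 mm²), so the edge portions inside another operand are dropped and the merged outline is re-measured after clipping — boundary = 120.43 mm; (rotated 80° about Z; rotation is an isometry so areas/perimeters/island counts are preserved). Overall, the cross-section is a single solid region. Total boundary length (outer) = 120.43 mm.

120.43 mm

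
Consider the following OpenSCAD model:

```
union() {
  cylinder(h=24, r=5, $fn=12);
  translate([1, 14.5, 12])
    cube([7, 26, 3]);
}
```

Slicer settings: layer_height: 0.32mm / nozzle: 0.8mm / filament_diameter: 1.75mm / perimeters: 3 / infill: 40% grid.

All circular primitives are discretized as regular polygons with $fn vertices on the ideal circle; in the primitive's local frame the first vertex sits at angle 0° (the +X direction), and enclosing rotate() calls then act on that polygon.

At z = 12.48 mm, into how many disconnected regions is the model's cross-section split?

2

At z = 12.48 mm: the cylinder: section is a regular 12-gon, circumradius r=5; the cube at (1, 14.5) is present — its section is the full 7×26 rectangle; Taking the union: the 2 present regions are separate (no shared area or edge), so areas and boundary lengths simply add and each stays a separate island — 2 connected regions. The result has 2 disconnected regions.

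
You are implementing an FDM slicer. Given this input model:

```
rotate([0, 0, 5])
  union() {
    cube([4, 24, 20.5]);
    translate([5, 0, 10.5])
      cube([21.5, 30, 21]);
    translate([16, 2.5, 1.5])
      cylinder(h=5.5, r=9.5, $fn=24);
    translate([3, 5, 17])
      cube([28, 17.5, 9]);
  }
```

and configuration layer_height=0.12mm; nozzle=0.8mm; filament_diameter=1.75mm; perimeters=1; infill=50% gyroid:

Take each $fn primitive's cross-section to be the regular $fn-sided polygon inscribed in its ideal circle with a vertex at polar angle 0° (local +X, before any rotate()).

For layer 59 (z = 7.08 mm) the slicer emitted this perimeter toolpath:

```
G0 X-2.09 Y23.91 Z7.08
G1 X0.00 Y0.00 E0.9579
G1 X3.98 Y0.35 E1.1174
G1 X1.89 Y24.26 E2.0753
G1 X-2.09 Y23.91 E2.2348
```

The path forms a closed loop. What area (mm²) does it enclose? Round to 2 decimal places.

95.89 mm²

Apply the shoelace formula to the sequence of (X, Y) vertices; enclosed area = 95.89 mm².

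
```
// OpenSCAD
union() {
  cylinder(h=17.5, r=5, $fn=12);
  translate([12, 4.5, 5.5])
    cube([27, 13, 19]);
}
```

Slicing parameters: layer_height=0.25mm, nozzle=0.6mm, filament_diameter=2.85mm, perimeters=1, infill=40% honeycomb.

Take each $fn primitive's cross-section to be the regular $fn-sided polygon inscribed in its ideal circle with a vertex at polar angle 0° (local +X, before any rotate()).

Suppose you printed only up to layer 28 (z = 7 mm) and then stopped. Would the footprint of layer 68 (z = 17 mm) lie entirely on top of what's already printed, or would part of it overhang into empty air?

entirely on top

Compare the two slices. At z = 7: the cylinder: section is a regular 12-gon, circumradius r=5 (area = (12/2)·5.000²·sin(360°/12) = 75.00 mm²); the cube at (12, 4.5) (footprint 27×13) is included at this height (area 351.00 mm²); Merging all regions: the 2 present regions are separate (no shared area or edge), so areas and boundary lengths simply add and each stays a separate island — area = 426.00 mm². At z = 17: the cylinder: section is a regular 12-gon, circumradius r=5 (area = (12/2)·5.000²·sin(360°/12) = 75.00 mm²); the 27×13 cube at (12, 4.5) contributes its full rectangle (area 351.00 mm²); Merging all regions: the 2 present regions are separate (no shared area or edge), so areas and boundary lengths simply add and each stays a separate island — area = 426.00 mm². Checking containment: the cross-section at z = 17 is a subset of the cross-section at z = 7.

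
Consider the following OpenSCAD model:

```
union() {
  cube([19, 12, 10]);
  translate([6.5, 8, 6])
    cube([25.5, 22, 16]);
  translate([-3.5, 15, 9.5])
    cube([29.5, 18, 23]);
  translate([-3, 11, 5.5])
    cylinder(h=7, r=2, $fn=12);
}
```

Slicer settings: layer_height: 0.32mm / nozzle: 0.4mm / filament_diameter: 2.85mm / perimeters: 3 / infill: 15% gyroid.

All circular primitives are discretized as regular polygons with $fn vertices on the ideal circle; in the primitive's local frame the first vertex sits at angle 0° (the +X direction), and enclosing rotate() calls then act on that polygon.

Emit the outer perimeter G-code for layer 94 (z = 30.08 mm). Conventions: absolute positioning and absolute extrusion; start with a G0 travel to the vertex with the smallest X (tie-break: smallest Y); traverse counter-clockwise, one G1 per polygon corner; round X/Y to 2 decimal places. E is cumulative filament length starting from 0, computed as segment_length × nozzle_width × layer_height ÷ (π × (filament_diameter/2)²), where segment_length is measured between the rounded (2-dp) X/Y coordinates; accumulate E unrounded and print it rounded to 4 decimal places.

G0 X-3.50 Y15.00 Z30.08
G1 X26.00 Y15.00 E0.5919
G1 X26.00 Y33.00 E0.9531
G1 X-3.50 Y33.00 E1.5450
G1 X-3.50 Y15.00 E1.9061

At z = 30.08 mm: the cube does not reach this height (z outside [0, 10]); the cube at (6.5, 8) is not intersected at this z (z outside [6, 22]); the cube at (-3.5, 15) (footprint 29.5×18) is included at this height; the cylinder at (-3, 11) is not intersected at this z (z outside [5.5, 12.5]); Combining (union): only the 29.5×18 cube at (-3.5, 15) is present, so the union is just that shape — 1 connected region. The outline is a single polygon with 4 vertices. Extrusion per mm of travel: 0.4 × 0.32 / (π × 1.425²) = 0.020065. Accumulating E over each segment gives final E = 1.9061.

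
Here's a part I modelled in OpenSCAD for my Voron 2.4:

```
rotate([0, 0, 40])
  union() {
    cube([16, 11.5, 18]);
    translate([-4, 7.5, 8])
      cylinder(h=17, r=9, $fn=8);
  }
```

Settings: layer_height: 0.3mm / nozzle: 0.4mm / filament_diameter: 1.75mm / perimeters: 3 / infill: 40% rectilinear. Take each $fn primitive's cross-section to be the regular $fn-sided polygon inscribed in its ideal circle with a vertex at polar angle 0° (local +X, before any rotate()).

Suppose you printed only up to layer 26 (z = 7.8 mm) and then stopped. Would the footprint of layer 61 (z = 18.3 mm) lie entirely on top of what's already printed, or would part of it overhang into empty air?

part overhangs

Compare the two slices. At z = 7.8: the cube is present — its section is the full 16×11.5 rectangle (area 184.00 mm²); the cylinder at (-4, 7.5) is not intersected at this z (z outside [8, 25]); Merging all regions: only the 16×11.5 cube is present, so the union is just that shape — area = 184.00 mm²; (rotated 40° about Z; rotation is an isometry so areas/perimeters/island counts are preserved). At z = 18.3: the cube is absent (z outside [0, 18]); the r=9 cylinder at (-4, 7.5) gives a regular 8-gon of circumradius 9 (constant along its height) (area = (8/2)·9.000²·sin(360°/8) = 229.10 mm²); Merging all regions: only the r=9 cylinder at (-4, 7.5) is present, so the union is just that shape — area = 229.10 mm²; (rotated 40° about Z; rotation is an isometry so areas/perimeters/island counts are preserved). Checking containment: at z = 18.3 the cross-section extends beyond the z = 7.8 cross-section by about 187.83 mm².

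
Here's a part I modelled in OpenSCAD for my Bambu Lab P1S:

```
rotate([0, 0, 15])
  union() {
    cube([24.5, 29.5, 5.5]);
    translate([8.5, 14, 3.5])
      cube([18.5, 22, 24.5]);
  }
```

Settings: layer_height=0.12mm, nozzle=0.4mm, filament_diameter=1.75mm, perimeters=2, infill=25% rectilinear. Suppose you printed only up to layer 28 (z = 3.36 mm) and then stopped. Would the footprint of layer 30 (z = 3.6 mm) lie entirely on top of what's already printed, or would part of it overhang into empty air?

Compare the two slices. At z = 3.36: the cube is present — its section is the full 24.5×29.5 rectangle (area 722.75 mm²); the cube at (8.5, 14) is absent (z outside [3.5, 28]); Combining (union): only the 24.5×29.5 cube is present, so the union is just that shape — area = 722.75 mm²; (whole slice rotated 15° about Z — lengths, areas and connectivity unchanged). At z = 3.6: the cube is present — its section is the full 24.5×29.5 rectangle (area 722.75 mm²); the 18.5×22 cube at (8.5, 14) contributes its full rectangle (area 407.00 mm²); Taking the union: the regions partially overlap — summed areas 1129.75 mm² minus the doubly-counted overlap 248.00 mm² gives 881.75 mm² — area = 881.75 mm²; (rotated 15° about Z; rotation is an isometry so areas/perimeters/island counts are preserved). Checking containment: at z = 3.6 the cross-section extends beyond the z = 3.36 cross-section by about 159.00 mm².

part overhangs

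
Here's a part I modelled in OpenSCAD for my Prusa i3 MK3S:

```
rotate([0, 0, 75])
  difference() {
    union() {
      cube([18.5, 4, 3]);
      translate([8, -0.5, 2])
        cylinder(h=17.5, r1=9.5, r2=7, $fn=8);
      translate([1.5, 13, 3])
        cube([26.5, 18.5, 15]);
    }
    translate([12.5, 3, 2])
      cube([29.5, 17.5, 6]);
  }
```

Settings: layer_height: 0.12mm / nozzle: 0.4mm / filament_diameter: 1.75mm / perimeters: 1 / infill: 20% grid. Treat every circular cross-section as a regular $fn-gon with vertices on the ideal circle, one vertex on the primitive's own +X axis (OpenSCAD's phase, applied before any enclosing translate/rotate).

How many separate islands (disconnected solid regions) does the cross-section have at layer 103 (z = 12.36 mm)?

2

At z = 12.36 mm: the cube is absent (z outside [0, 3]); the cone at (8, -0.5): at t=0.592 of its height the radius interpolates to r₁+(r₂−r₁)t = 8.020, giving a regular 8-gon of that circumradius; the cube at (1.5, 13) (footprint 26.5×18.5) is included at this height; Merging all regions: the 2 present regions are separate (no shared area or edge), so areas and boundary lengths simply add and each stays a separate island — 2 connected regions; the cube at (12.5, 3) is not intersected at this z (z outside [2, 8]); Subtracting the remaining from the first: none of the subtracted shapes is present at this height, so the result so far is unchanged — 2 connected regions; (rotated 75° about Z; rotation is an isometry so areas/perimeters/island counts are preserved). Overall, the cross-section has 2 separate islands. Island count = 2.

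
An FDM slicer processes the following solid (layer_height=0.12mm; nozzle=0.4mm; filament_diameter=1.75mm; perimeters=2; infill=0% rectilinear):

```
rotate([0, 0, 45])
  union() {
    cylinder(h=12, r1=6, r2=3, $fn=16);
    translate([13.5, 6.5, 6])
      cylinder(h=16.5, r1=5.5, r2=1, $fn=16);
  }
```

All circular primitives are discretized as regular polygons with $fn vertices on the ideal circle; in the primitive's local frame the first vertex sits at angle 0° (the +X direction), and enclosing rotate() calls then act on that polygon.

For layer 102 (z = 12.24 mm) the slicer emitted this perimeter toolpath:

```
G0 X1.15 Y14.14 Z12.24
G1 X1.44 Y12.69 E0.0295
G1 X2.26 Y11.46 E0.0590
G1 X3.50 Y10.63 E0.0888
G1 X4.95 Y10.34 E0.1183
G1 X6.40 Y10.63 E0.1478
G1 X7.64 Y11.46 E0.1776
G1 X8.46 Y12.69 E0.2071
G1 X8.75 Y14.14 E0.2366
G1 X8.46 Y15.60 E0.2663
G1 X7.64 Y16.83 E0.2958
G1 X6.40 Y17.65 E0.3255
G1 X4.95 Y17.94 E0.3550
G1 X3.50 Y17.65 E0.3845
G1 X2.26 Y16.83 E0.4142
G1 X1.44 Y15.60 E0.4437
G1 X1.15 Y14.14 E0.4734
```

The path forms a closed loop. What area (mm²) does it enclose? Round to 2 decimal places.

44.20 mm²

Apply the shoelace formula to the sequence of (X, Y) vertices; enclosed area = 44.20 mm².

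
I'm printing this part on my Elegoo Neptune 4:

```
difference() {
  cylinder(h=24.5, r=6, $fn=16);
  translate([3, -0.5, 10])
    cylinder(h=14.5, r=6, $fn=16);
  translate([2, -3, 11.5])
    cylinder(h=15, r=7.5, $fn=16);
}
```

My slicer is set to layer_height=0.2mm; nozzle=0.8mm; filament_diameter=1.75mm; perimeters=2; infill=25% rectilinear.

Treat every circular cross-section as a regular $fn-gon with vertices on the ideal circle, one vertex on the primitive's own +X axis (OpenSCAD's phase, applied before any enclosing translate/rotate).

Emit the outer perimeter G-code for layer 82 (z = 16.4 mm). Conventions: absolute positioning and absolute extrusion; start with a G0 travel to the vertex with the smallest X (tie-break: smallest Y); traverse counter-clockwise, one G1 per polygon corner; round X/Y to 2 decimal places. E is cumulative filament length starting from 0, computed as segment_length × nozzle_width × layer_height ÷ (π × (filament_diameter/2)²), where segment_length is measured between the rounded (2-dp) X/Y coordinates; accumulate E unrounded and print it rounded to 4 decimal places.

G0 X-6.00 Y0.00 Z16.40
G1 X-5.54 Y-2.30 E0.1560
G1 X-5.40 Y-2.51 E0.1728
G1 X-4.93 Y-0.13 E0.3342
G1 X-3.30 Y2.30 E0.5288
G1 X-1.32 Y3.63 E0.6875
G1 X-1.24 Y3.74 E0.6965
G1 X0.70 Y5.04 E0.8519
G1 X2.51 Y5.40 E0.9747
G1 X2.30 Y5.54 E0.9914
G1 X0.00 Y6.00 E1.1475
G1 X-2.30 Y5.54 E1.3035
G1 X-4.24 Y4.24 E1.4588
G1 X-5.54 Y2.30 E1.6142
G1 X-6.00 Y0.00 E1.7702

At z = 16.4 mm: the r=6 cylinder gives a regular 16-gon of circumradius 6 (constant along its height); the cylinder at (3, -0.5): section is a regular 16-gon, circumradius r=6; the cylinder at (2, -3): section is a regular 16-gon, circumradius r=7.5; After the difference (first − rest): starting from the r=6 cylinder, the r=6 cylinder at (3, -0.5) partially overlaps it — only the 74.53 mm² overlap (of its 110.21 mm²) is removed, clipping the outline; the r=7.5 cylinder at (2, -3) partially overlaps it — only the 18.14 mm² overlap (of its 172.21 mm²) is removed, clipping the outline — 1 connected region. The outline is a single polygon with 14 vertices. Extrusion per mm of travel: 0.8 × 0.2 / (π × 0.875²) = 0.066520. Accumulating E over each segment gives final E = 1.7702.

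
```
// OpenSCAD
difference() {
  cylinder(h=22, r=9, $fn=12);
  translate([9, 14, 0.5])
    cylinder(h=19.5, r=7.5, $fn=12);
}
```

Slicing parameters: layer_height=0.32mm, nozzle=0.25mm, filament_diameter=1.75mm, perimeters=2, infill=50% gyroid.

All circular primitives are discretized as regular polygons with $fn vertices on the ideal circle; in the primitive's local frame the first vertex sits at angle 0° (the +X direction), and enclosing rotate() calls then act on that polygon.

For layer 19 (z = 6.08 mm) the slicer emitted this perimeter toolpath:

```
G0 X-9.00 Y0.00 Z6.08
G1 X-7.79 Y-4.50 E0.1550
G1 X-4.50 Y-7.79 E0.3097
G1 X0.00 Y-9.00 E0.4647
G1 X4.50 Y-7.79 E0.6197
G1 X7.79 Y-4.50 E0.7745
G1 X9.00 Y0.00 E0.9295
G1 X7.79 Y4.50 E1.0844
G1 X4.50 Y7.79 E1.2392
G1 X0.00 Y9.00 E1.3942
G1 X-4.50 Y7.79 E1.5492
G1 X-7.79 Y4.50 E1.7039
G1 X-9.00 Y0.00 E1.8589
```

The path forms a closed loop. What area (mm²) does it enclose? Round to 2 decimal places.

242.87 mm²

Apply the shoelace formula to the sequence of (X, Y) vertices; enclosed area = 242.87 mm².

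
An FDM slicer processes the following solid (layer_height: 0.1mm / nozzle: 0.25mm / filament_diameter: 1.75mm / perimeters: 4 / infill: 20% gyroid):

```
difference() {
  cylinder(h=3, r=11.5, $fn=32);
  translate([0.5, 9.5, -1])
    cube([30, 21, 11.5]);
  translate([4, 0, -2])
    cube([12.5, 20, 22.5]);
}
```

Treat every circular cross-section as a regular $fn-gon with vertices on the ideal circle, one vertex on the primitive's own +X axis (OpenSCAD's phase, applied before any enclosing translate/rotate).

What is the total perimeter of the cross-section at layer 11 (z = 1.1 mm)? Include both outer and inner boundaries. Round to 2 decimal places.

77.06 mm

At z = 1.1 mm: the cylinder: section is a regular 32-gon, circumradius r=11.5 (perimeter = 2·32·11.500·sin(180°/32) = 72.14 mm); the cube at (0.5, 9.5) is present — its section is the full 30×21 rectangle (perimeter 102.00 mm); the 12.5×20 cube at (4, 0) contributes its full rectangle (perimeter 65.00 mm); Taking the first minus the rest: starting from the r=11.5 cylinder, the 30×21 cube at (0.5, 9.5) partially overlaps it — only the 7.57 mm² overlap (of its 630.00 mm²) is removed, clipping the outline; the 12.5×20 cube at (4, 0) partially overlaps it — only the 56.65 mm² overlap (of its 250.00 mm²) is removed, clipping the outline — boundary = 77.06 mm. Overall, the cross-section is a single solid region. Total boundary length (outer) = 77.06 mm.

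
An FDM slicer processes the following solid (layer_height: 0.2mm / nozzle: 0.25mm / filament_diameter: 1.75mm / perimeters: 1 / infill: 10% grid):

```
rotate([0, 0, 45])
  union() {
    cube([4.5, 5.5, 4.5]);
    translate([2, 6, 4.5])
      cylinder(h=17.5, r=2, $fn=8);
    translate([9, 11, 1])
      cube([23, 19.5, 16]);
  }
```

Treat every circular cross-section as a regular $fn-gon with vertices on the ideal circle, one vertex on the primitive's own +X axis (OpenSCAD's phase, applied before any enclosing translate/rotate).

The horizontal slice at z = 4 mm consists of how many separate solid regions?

At z = 4 mm: the 4.5×5.5 cube contributes its full rectangle; the cylinder at (2, 6) is not intersected at this z (z outside [4.5, 22]); the cube at (9, 11) (footprint 23×19.5) is included at this height; Merging all regions: the 2 present regions are separate (no shared area or edge), so areas and boundary lengths simply add and each stays a separate island — 2 connected regions; (whole slice rotated 45° about Z — lengths, areas and connectivity unchanged). The result has 2 disconnected regions.

2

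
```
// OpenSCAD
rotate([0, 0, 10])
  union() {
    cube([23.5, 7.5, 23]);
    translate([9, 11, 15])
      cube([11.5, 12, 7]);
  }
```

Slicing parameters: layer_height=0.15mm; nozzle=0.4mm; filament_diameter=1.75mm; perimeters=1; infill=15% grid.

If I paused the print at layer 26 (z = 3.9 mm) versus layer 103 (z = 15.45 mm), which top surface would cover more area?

Layer 26 (z = 3.9): the cube (footprint 23.5×7.5) is included at this height (area 176.25 mm²); the cube at (9, 11) does not reach this height (z outside [15, 22]); Merging all regions: only the 23.5×7.5 cube is present, so the union is just that shape — area = 176.25 mm²; (whole slice rotated 10° about Z — lengths, areas and connectivity unchanged). So its area = 176.25 mm². Layer 103 (z = 15.45): the cube is present — its section is the full 23.5×7.5 rectangle (area 176.25 mm²); the 11.5×12 cube at (9, 11) contributes its full rectangle (area 138.00 mm²); Taking the union: the 2 present regions are separate (no shared area or edge), so areas and boundary lengths simply add and each stays a separate island — area = 314.25 mm²; (rotated 10° about Z; rotation is an isometry so areas/perimeters/island counts are preserved). So its area = 314.25 mm². Layer 103 is larger (314.25 vs 176.25 mm²).

layer 103 (z = 15.45 mm)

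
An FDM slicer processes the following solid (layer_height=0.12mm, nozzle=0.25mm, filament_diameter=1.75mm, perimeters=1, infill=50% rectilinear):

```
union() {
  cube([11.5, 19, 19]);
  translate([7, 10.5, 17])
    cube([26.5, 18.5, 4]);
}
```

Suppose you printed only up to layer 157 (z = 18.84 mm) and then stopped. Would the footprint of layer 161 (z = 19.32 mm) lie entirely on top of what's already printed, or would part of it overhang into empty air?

entirely on top

Compare the two slices. At z = 18.84: the cube is present — its section is the full 11.5×19 rectangle (area 218.50 mm²); the cube at (7, 10.5) is present — its section is the full 26.5×18.5 rectangle (area 490.25 mm²); Merging all regions: the regions partially overlap — summed areas 708.75 mm² minus the doubly-counted overlap 38.25 mm² gives 670.50 mm² — area = 670.50 mm². At z = 19.32: the cube is absent (z outside [0, 19]); the 26.5×18.5 cube at (7, 10.5) contributes its full rectangle (area 490.25 mm²); Combining (union): only the 26.5×18.5 cube at (7, 10.5) is present, so the union is just that shape — area = 490.25 mm². Checking containment: the cross-section at z = 19.32 is a subset of the cross-section at z = 18.84.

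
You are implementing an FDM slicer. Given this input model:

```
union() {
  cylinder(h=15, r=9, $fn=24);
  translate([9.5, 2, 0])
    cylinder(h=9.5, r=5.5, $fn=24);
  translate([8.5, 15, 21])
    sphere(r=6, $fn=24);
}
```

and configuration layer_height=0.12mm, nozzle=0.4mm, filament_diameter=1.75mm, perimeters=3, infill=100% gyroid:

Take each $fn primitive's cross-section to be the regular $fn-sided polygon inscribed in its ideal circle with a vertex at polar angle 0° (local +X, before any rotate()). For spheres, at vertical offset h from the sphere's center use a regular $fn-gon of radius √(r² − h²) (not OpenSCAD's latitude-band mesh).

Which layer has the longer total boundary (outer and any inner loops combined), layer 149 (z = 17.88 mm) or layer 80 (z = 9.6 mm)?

layer 80 (z = 9.6 mm)

Layer 149 (z = 17.88): the cylinder does not reach this height (z outside [0, 15]); the cylinder at (9.5, 2) is not intersected at this z (z outside [0, 9.5]); the sphere at (8.5, 15): section is a regular 24-gon, circumradius = √(r²−h²) = √(6²−3.12²) = 5.125 (perimeter = 2·24·5.125·sin(180°/24) = 32.11 mm); Taking the union: only the r=6 sphere at (8.5, 15) is present, so the union is just that shape — boundary = 32.11 mm. So its perimeter = 32.11 mm. Layer 80 (z = 9.6): the r=9 cylinder gives a regular 24-gon of circumradius 9 (constant along its height) (perimeter = 2·24·9.000·sin(180°/24) = 56.39 mm); the cylinder at (9.5, 2) is absent (z outside [0, 9.5]); the sphere at (8.5, 15) is not intersected at this z (|z−center|=11.400 > r=6); Merging all regions: only the r=9 cylinder is present, so the union is just that shape — boundary = 56.39 mm. So its perimeter = 56.39 mm. Layer 80 is larger (56.39 vs 32.11 mm).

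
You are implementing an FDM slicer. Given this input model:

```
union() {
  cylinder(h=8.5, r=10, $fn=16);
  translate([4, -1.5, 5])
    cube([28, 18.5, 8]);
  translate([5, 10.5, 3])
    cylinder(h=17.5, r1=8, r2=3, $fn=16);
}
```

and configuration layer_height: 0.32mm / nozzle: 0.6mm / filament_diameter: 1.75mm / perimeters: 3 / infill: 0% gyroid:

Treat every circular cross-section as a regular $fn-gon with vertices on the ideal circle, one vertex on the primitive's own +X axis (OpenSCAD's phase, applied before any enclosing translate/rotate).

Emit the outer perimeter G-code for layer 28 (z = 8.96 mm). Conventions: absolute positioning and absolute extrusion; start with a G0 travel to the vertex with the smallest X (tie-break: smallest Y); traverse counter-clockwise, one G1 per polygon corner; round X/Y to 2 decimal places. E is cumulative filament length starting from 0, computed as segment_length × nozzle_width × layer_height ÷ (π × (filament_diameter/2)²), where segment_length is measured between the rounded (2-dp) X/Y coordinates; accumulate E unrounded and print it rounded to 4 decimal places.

G0 X-1.30 Y10.50 Z8.96
G1 X-0.82 Y8.09 E0.1962
G1 X0.55 Y6.05 E0.3923
G1 X2.59 Y4.68 E0.5885
G1 X4.00 Y4.40 E0.7032
G1 X4.00 Y-1.50 E1.1742
G1 X32.00 Y-1.50 E3.4093
G1 X32.00 Y17.00 E4.8860
G1 X4.00 Y17.00 E7.1211
G1 X4.00 Y16.60 E7.1530
G1 X2.59 Y16.32 E7.2678
G1 X0.55 Y14.95 E7.4639
G1 X-0.82 Y12.91 E7.6601
G1 X-1.30 Y10.50 E7.8562

At z = 8.96 mm: the cylinder is absent (z outside [0, 8.5]); the cube at (4, -1.5) (footprint 28×18.5) is included at this height; the cone at (5, 10.5) (r1=8→r2=3) has section circumradius 6.297 here — a regular 16-gon; Combining (union): the regions partially overlap (shared area 73.10 mm²), so overlapping operands fuse into one piece — 1 connected region. The outline is a single polygon with 13 vertices. Extrusion per mm of travel: 0.6 × 0.32 / (π × 0.875²) = 0.079824. Accumulating E over each segment gives final E = 7.8562.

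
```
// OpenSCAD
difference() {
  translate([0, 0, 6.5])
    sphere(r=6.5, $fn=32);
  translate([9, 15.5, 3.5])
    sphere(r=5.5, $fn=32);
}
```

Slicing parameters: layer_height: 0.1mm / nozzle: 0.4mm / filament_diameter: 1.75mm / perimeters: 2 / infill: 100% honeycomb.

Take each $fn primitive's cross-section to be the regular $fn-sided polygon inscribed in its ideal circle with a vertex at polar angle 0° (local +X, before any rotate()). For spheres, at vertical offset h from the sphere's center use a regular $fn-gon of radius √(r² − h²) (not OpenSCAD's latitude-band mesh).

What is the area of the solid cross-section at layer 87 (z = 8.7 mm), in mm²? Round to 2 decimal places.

At z = 8.7 mm: the r=6.5 sphere slices to a regular 32-gon of circumradius 6.116 (√(r²−h²) with h=2.2 from center) (area = (32/2)·6.116²·sin(360°/32) = 116.77 mm²); the r=5.5 sphere at (9, 15.5) slices to a regular 32-gon of circumradius 1.792 (√(r²−h²) with h=5.2 from center) (area = (32/2)·1.792²·sin(360°/32) = 10.02 mm²); Subtracting the remaining from the first: starting from the r=6.5 sphere (116.77 mm²), the r=5.5 sphere at (9, 15.5) misses the remaining region (no effect) — area = 116.77 mm². Overall, the cross-section is a single solid region. Net area = 116.77 mm².

116.77 mm²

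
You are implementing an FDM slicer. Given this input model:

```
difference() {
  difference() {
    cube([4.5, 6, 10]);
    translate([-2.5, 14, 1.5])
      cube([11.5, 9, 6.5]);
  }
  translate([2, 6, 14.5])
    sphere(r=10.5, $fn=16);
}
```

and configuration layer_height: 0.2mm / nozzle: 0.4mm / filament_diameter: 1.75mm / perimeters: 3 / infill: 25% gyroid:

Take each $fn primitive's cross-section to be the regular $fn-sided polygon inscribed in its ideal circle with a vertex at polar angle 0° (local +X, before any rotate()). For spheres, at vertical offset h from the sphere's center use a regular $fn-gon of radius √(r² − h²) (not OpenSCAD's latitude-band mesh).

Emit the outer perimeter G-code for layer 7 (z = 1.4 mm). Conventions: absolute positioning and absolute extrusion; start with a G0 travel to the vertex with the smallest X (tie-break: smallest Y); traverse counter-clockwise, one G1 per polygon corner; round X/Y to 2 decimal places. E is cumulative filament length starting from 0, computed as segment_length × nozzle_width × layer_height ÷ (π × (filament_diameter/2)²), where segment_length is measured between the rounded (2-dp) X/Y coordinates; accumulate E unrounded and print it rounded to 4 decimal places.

G0 X0.00 Y0.00 Z1.40
G1 X4.50 Y0.00 E0.1497
G1 X4.50 Y6.00 E0.3492
G1 X0.00 Y6.00 E0.4989
G1 X0.00 Y0.00 E0.6985

At z = 1.4 mm: the 4.5×6 cube contributes its full rectangle; the cube at (-2.5, 14) is absent (z outside [1.5, 8]); After the difference (first − rest): none of the subtracted shapes is present at this height, so the 4.5×6 cube is unchanged — 1 connected region; the sphere at (2, 6) does not reach this height (|z−center|=13.100 > r=10.5); After the difference (first − rest): none of the subtracted shapes is present at this height, so that combined region is unchanged — 1 connected region. The outline is a single polygon with 4 vertices. Extrusion per mm of travel: 0.4 × 0.2 / (π × 0.875²) = 0.033260. Accumulating E over each segment gives final E = 0.6985.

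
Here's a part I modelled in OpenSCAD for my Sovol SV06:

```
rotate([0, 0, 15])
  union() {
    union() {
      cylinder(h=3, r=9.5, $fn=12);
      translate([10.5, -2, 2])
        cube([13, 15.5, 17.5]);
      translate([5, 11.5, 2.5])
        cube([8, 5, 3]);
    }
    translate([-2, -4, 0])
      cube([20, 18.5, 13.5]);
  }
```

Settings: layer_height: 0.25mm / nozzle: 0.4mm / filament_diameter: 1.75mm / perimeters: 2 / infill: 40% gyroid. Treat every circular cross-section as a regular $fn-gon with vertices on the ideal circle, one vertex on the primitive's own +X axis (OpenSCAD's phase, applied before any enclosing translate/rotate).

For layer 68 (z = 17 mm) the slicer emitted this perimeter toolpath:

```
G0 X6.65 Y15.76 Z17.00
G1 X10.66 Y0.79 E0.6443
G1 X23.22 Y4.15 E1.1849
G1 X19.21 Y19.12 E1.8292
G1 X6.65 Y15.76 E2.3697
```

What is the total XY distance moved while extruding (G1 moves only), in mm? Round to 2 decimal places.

57.00 mm

Sum the Euclidean lengths of each G1 segment: total = 57.00 mm.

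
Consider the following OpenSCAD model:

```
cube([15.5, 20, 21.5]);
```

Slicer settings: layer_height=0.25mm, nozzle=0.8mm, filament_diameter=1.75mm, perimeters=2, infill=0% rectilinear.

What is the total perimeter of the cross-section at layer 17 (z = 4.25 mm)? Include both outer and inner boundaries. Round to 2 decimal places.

71.00 mm

At z = 4.25 mm: the cube is present — its section is the full 15.5×20 rectangle (perimeter 71.00 mm). Overall, the cross-section is a single solid region. Total boundary length (outer) = 71.00 mm.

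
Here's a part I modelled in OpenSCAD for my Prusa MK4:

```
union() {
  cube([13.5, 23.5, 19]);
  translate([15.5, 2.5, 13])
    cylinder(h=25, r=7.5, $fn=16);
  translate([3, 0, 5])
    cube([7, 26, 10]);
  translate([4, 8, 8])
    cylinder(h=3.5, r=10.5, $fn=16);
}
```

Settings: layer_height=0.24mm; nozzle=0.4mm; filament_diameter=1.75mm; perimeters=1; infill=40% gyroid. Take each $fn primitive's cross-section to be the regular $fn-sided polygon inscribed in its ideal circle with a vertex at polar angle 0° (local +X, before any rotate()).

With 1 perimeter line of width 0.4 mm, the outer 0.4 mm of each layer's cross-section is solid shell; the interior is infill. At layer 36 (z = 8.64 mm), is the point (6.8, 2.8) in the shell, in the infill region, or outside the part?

At z = 8.64 mm: the cube (footprint 13.5×23.5) is included at this height; the cylinder at (15.5, 2.5) does not reach this height (z outside [13, 38]); the cube at (3, 0) is present — its section is the full 7×26 rectangle; the r=10.5 cylinder at (4, 8) gives a regular 16-gon of circumradius 10.5 (constant along its height); Merging all regions: the regions partially overlap (shared area 390.18 mm²), so overlapping operands fuse into one piece — 1 connected region. Overall, the cross-section is a single solid region. The nearest boundary edge runs (10.56, 0.00)→(8.02, -1.70); distance from the point to it = 4.42 mm. The point is inside the cross-section and 4.42 mm from the nearest boundary — more than the 0.4 mm shell width (1 × 0.4), so it's in the infill interior.

infill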